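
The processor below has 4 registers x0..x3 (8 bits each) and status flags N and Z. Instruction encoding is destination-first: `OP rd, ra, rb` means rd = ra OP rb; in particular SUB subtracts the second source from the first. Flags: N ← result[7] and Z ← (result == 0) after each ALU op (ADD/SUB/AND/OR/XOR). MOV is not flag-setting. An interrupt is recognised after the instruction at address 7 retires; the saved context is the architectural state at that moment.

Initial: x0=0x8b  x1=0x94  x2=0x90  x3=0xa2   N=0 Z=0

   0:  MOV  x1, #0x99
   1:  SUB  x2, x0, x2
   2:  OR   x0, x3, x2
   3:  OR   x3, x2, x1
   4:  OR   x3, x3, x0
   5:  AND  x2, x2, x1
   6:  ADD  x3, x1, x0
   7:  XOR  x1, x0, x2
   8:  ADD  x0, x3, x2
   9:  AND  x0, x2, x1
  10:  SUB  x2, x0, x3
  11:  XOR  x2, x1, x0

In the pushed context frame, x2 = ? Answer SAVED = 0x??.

SAVED = 0x99

after  0: x0=0x8b x1=0x99 x2=0x90 x3=0xa2  N=0 Z=0
after  1: x0=0x8b x1=0x99 x2=0xfb x3=0xa2  N=1 Z=0
after  2: x0=0xfb x1=0x99 x2=0xfb x3=0xa2  N=1 Z=0
after  3: x0=0xfb x1=0x99 x2=0xfb x3=0xfb  N=1 Z=0
after  4: x0=0xfb x1=0x99 x2=0xfb x3=0xfb  N=1 Z=0
after  5: x0=0xfb x1=0x99 x2=0x99 x3=0xfb  N=1 Z=0
after  6: x0=0xfb x1=0x99 x2=0x99 x3=0x94  N=1 Z=0
after  7: x0=0xfb x1=0x62 x2=0x99 x3=0x94  N=0 Z=0
-- IRQ taken; context saved, return-PC = 8 --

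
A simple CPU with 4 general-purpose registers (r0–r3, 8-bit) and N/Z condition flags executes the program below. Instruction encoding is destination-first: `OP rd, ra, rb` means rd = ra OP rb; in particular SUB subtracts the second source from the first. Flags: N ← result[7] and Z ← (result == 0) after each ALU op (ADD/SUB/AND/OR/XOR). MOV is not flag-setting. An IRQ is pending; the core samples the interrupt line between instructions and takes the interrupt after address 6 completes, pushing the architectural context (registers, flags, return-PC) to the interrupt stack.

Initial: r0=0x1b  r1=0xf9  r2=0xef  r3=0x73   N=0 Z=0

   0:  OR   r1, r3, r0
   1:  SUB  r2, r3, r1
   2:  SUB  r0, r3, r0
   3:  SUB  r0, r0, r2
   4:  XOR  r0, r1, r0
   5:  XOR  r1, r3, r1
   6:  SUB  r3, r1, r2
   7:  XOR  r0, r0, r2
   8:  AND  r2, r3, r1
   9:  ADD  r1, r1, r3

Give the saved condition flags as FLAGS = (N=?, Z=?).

after  0: r0=0x1b r1=0x7b r2=0xef r3=0x73  N=0 Z=0
after  1: r0=0x1b r1=0x7b r2=0xf8 r3=0x73  N=1 Z=0
after  2: r0=0x58 r1=0x7b r2=0xf8 r3=0x73  N=0 Z=0
after  3: r0=0x60 r1=0x7b r2=0xf8 r3=0x73  N=0 Z=0
after  4: r0=0x1b r1=0x7b r2=0xf8 r3=0x73  N=0 Z=0
after  5: r0=0x1b r1=0x08 r2=0xf8 r3=0x73  N=0 Z=0
after  6: r0=0x1b r1=0x08 r2=0xf8 r3=0x10  N=0 Z=0
-- IRQ taken; context saved, return-PC = 7 --

FLAGS = (N=0, Z=0)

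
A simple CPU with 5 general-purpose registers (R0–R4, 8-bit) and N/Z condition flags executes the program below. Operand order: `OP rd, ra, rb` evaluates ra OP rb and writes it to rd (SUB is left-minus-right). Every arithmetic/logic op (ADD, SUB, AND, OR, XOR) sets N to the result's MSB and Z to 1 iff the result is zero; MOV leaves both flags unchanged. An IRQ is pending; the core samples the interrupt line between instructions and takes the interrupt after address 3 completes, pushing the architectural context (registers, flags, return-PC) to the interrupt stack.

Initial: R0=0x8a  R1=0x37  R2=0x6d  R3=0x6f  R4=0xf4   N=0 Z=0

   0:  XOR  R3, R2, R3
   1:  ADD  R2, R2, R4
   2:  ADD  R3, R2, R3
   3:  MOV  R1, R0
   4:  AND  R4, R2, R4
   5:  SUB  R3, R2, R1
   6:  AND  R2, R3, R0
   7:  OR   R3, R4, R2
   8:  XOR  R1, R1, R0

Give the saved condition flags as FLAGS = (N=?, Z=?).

FLAGS = (N=0, Z=0)

after  0: R0=0x8a R1=0x37 R2=0x6d R3=0x02 R4=0xf4  N=0 Z=0
after  1: R0=0x8a R1=0x37 R2=0x61 R3=0x02 R4=0xf4  N=0 Z=0
after  2: R0=0x8a R1=0x37 R2=0x61 R3=0x63 R4=0xf4  N=0 Z=0
after  3: R0=0x8a R1=0x8a R2=0x61 R3=0x63 R4=0xf4  N=0 Z=0
-- IRQ taken; context saved, return-PC = 4 --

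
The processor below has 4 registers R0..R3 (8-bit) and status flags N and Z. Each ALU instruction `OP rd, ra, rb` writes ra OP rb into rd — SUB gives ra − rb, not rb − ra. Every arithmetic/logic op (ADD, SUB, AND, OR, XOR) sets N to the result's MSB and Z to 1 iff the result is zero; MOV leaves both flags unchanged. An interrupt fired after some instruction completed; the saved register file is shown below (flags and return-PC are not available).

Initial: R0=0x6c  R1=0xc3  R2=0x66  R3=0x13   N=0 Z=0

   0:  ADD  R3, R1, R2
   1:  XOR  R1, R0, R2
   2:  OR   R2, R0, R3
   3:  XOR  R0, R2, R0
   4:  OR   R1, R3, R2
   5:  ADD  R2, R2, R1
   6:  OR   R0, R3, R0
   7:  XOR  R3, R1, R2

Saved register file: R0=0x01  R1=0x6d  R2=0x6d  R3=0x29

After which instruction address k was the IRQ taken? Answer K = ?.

after  0: R0=0x6c R1=0xc3 R2=0x66 R3=0x29  N=0 Z=0
after  1: R0=0x6c R1=0x0a R2=0x66 R3=0x29  N=0 Z=0
after  2: R0=0x6c R1=0x0a R2=0x6d R3=0x29  N=0 Z=0
after  3: R0=0x01 R1=0x0a R2=0x6d R3=0x29  N=0 Z=0
after  4: R0=0x01 R1=0x6d R2=0x6d R3=0x29  N=0 Z=0
-- IRQ taken; context saved, return-PC = 5 --

K = 4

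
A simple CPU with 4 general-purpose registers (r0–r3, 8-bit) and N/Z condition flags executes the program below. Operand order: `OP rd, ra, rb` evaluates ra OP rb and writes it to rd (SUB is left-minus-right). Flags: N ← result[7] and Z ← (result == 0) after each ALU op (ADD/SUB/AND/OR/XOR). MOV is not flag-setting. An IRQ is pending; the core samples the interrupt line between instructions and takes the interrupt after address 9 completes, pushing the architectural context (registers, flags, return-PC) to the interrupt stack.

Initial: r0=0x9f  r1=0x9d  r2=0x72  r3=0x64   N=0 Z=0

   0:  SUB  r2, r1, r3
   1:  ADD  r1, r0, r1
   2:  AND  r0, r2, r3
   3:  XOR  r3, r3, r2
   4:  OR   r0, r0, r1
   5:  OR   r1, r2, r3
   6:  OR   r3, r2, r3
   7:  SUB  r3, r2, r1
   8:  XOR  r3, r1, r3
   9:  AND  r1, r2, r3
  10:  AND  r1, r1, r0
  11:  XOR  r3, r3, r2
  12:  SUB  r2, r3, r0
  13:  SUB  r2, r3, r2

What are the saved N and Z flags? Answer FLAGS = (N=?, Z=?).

FLAGS = (N=0, Z=0)

after  0: r0=0x9f r1=0x9d r2=0x39 r3=0x64  N=0 Z=0
after  1: r0=0x9f r1=0x3c r2=0x39 r3=0x64  N=0 Z=0
after  2: r0=0x20 r1=0x3c r2=0x39 r3=0x64  N=0 Z=0
after  3: r0=0x20 r1=0x3c r2=0x39 r3=0x5d  N=0 Z=0
after  4: r0=0x3c r1=0x3c r2=0x39 r3=0x5d  N=0 Z=0
after  5: r0=0x3c r1=0x7d r2=0x39 r3=0x5d  N=0 Z=0
after  6: r0=0x3c r1=0x7d r2=0x39 r3=0x7d  N=0 Z=0
after  7: r0=0x3c r1=0x7d r2=0x39 r3=0xbc  N=1 Z=0
after  8: r0=0x3c r1=0x7d r2=0x39 r3=0xc1  N=1 Z=0
after  9: r0=0x3c r1=0x01 r2=0x39 r3=0xc1  N=0 Z=0
-- IRQ taken; context saved, return-PC = 10 --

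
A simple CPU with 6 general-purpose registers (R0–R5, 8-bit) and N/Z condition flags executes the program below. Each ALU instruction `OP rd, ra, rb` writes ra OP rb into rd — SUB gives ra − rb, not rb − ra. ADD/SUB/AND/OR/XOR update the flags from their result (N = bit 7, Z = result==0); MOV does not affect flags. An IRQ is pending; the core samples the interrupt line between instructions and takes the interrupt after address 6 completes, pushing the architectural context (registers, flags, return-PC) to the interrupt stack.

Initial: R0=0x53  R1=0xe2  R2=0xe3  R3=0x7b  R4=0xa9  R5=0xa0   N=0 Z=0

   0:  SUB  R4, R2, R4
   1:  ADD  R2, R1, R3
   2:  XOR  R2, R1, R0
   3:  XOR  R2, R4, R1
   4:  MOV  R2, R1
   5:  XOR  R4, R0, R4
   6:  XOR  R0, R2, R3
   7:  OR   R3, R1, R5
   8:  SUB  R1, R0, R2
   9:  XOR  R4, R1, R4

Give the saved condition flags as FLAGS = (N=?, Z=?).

after  0: R0=0x53 R1=0xe2 R2=0xe3 R3=0x7b R4=0x3a R5=0xa0  N=0 Z=0
after  1: R0=0x53 R1=0xe2 R2=0x5d R3=0x7b R4=0x3a R5=0xa0  N=0 Z=0
after  2: R0=0x53 R1=0xe2 R2=0xb1 R3=0x7b R4=0x3a R5=0xa0  N=1 Z=0
after  3: R0=0x53 R1=0xe2 R2=0xd8 R3=0x7b R4=0x3a R5=0xa0  N=1 Z=0
after  4: R0=0x53 R1=0xe2 R2=0xe2 R3=0x7b R4=0x3a R5=0xa0  N=1 Z=0
after  5: R0=0x53 R1=0xe2 R2=0xe2 R3=0x7b R4=0x69 R5=0xa0  N=0 Z=0
after  6: R0=0x99 R1=0xe2 R2=0xe2 R3=0x7b R4=0x69 R5=0xa0  N=1 Z=0
-- IRQ taken; context saved, return-PC = 7 --

FLAGS = (N=1, Z=0)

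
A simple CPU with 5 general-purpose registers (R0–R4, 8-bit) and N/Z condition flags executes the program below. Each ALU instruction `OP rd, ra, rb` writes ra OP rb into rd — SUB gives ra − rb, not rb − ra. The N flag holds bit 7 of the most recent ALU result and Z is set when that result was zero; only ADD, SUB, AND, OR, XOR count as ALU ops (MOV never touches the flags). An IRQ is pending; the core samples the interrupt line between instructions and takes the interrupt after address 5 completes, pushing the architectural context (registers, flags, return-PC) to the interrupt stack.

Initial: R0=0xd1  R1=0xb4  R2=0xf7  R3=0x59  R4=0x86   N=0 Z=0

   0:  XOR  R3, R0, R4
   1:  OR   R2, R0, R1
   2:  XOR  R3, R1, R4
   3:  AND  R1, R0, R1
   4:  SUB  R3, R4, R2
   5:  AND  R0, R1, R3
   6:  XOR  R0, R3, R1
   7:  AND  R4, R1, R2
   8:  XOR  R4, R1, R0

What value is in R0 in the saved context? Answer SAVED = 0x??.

after  0: R0=0xd1 R1=0xb4 R2=0xf7 R3=0x57 R4=0x86  N=0 Z=0
after  1: R0=0xd1 R1=0xb4 R2=0xf5 R3=0x57 R4=0x86  N=1 Z=0
after  2: R0=0xd1 R1=0xb4 R2=0xf5 R3=0x32 R4=0x86  N=0 Z=0
after  3: R0=0xd1 R1=0x90 R2=0xf5 R3=0x32 R4=0x86  N=1 Z=0
after  4: R0=0xd1 R1=0x90 R2=0xf5 R3=0x91 R4=0x86  N=1 Z=0
after  5: R0=0x90 R1=0x90 R2=0xf5 R3=0x91 R4=0x86  N=1 Z=0
-- IRQ taken; context saved, return-PC = 6 --

SAVED = 0x90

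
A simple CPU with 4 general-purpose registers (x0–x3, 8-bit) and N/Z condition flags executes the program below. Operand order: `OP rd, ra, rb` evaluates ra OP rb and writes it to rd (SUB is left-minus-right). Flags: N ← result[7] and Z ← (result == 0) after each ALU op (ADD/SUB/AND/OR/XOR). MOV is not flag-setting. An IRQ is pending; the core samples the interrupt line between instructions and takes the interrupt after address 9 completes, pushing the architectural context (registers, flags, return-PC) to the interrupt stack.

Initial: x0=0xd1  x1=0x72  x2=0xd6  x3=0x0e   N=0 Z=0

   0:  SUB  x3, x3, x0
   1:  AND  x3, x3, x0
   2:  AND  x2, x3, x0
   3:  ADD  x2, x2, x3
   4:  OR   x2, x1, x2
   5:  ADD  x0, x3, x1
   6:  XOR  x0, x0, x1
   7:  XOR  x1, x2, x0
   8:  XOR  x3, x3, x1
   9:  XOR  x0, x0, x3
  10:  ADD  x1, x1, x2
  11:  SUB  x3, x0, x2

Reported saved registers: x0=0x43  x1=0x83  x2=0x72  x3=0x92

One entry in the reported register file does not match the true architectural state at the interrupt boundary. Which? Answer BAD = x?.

after  0: x0=0xd1 x1=0x72 x2=0xd6 x3=0x3d  N=0 Z=0
after  1: x0=0xd1 x1=0x72 x2=0xd6 x3=0x11  N=0 Z=0
after  2: x0=0xd1 x1=0x72 x2=0x11 x3=0x11  N=0 Z=0
after  3: x0=0xd1 x1=0x72 x2=0x22 x3=0x11  N=0 Z=0
after  4: x0=0xd1 x1=0x72 x2=0x72 x3=0x11  N=0 Z=0
after  5: x0=0x83 x1=0x72 x2=0x72 x3=0x11  N=1 Z=0
after  6: x0=0xf1 x1=0x72 x2=0x72 x3=0x11  N=1 Z=0
after  7: x0=0xf1 x1=0x83 x2=0x72 x3=0x11  N=1 Z=0
after  8: x0=0xf1 x1=0x83 x2=0x72 x3=0x92  N=1 Z=0
after  9: x0=0x63 x1=0x83 x2=0x72 x3=0x92  N=0 Z=0
-- IRQ taken; context saved, return-PC = 10 --
mismatch: x0: reported 0x43 vs actual 0x63

BAD = x0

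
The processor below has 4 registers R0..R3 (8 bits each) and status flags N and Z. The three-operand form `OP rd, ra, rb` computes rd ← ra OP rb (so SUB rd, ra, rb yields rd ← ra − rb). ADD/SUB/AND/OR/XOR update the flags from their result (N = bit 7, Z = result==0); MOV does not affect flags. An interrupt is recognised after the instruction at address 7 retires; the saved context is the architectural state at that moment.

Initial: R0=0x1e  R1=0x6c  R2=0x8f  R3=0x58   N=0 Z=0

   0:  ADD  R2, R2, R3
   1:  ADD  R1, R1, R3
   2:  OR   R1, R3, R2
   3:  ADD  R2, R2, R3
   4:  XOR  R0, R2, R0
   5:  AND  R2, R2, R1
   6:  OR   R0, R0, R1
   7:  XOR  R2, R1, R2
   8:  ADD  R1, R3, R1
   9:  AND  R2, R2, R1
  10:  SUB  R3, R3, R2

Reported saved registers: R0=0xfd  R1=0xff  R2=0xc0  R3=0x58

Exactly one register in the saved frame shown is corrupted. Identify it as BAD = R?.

BAD = R0

after  0: R0=0x1e R1=0x6c R2=0xe7 R3=0x58  N=1 Z=0
after  1: R0=0x1e R1=0xc4 R2=0xe7 R3=0x58  N=1 Z=0
after  2: R0=0x1e R1=0xff R2=0xe7 R3=0x58  N=1 Z=0
after  3: R0=0x1e R1=0xff R2=0x3f R3=0x58  N=0 Z=0
after  4: R0=0x21 R1=0xff R2=0x3f R3=0x58  N=0 Z=0
after  5: R0=0x21 R1=0xff R2=0x3f R3=0x58  N=0 Z=0
after  6: R0=0xff R1=0xff R2=0x3f R3=0x58  N=1 Z=0
after  7: R0=0xff R1=0xff R2=0xc0 R3=0x58  N=1 Z=0
-- IRQ taken; context saved, return-PC = 8 --
mismatch: R0: reported 0xfd vs actual 0xff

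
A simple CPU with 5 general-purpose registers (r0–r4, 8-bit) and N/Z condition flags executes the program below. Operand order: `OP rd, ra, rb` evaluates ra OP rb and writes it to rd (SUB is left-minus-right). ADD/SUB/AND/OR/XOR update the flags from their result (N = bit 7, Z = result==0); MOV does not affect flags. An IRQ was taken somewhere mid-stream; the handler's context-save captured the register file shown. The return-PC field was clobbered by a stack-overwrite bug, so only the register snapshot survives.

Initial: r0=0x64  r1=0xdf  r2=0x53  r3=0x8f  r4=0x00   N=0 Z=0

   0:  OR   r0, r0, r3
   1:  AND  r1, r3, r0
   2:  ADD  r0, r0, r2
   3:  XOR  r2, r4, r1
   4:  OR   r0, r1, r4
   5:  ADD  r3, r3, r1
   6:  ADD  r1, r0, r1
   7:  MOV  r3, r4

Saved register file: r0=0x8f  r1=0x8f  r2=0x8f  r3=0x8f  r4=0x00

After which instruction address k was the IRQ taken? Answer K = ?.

K = 4

after  0: r0=0xef r1=0xdf r2=0x53 r3=0x8f r4=0x00  N=1 Z=0
after  1: r0=0xef r1=0x8f r2=0x53 r3=0x8f r4=0x00  N=1 Z=0
after  2: r0=0x42 r1=0x8f r2=0x53 r3=0x8f r4=0x00  N=0 Z=0
after  3: r0=0x42 r1=0x8f r2=0x8f r3=0x8f r4=0x00  N=1 Z=0
after  4: r0=0x8f r1=0x8f r2=0x8f r3=0x8f r4=0x00  N=1 Z=0
-- IRQ taken; context saved, return-PC = 5 --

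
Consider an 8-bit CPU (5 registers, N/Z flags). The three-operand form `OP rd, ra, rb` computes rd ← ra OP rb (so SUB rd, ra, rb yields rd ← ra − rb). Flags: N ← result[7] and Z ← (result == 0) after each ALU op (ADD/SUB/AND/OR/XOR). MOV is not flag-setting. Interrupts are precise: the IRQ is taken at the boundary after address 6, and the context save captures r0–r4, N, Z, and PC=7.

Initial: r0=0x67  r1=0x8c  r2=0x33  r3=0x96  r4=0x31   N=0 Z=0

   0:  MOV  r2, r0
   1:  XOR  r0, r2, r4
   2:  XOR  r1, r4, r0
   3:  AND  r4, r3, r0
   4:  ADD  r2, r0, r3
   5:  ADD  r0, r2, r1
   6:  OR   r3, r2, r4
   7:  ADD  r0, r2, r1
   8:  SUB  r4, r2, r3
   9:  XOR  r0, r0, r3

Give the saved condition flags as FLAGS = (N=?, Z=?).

after  0: r0=0x67 r1=0x8c r2=0x67 r3=0x96 r4=0x31  N=0 Z=0
after  1: r0=0x56 r1=0x8c r2=0x67 r3=0x96 r4=0x31  N=0 Z=0
after  2: r0=0x56 r1=0x67 r2=0x67 r3=0x96 r4=0x31  N=0 Z=0
after  3: r0=0x56 r1=0x67 r2=0x67 r3=0x96 r4=0x16  N=0 Z=0
after  4: r0=0x56 r1=0x67 r2=0xec r3=0x96 r4=0x16  N=1 Z=0
after  5: r0=0x53 r1=0x67 r2=0xec r3=0x96 r4=0x16  N=0 Z=0
after  6: r0=0x53 r1=0x67 r2=0xec r3=0xfe r4=0x16  N=1 Z=0
-- IRQ taken; context saved, return-PC = 7 --

FLAGS = (N=1, Z=0)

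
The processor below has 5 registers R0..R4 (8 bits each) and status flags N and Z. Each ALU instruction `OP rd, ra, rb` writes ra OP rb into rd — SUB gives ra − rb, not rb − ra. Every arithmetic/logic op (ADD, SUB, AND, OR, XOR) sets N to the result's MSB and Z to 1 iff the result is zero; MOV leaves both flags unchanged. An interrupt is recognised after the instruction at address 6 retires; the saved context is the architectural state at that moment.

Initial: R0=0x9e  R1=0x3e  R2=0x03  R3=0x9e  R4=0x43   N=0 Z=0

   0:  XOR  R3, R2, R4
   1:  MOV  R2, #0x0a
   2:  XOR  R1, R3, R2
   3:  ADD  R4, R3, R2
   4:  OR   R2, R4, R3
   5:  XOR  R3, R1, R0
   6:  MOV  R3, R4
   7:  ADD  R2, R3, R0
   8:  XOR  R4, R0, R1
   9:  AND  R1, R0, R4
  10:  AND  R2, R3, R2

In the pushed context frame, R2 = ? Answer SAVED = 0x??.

SAVED = 0x4a

after  0: R0=0x9e R1=0x3e R2=0x03 R3=0x40 R4=0x43  N=0 Z=0
after  1: R0=0x9e R1=0x3e R2=0x0a R3=0x40 R4=0x43  N=0 Z=0
after  2: R0=0x9e R1=0x4a R2=0x0a R3=0x40 R4=0x43  N=0 Z=0
after  3: R0=0x9e R1=0x4a R2=0x0a R3=0x40 R4=0x4a  N=0 Z=0
after  4: R0=0x9e R1=0x4a R2=0x4a R3=0x40 R4=0x4a  N=0 Z=0
after  5: R0=0x9e R1=0x4a R2=0x4a R3=0xd4 R4=0x4a  N=1 Z=0
after  6: R0=0x9e R1=0x4a R2=0x4a R3=0x4a R4=0x4a  N=1 Z=0
-- IRQ taken; context saved, return-PC = 7 --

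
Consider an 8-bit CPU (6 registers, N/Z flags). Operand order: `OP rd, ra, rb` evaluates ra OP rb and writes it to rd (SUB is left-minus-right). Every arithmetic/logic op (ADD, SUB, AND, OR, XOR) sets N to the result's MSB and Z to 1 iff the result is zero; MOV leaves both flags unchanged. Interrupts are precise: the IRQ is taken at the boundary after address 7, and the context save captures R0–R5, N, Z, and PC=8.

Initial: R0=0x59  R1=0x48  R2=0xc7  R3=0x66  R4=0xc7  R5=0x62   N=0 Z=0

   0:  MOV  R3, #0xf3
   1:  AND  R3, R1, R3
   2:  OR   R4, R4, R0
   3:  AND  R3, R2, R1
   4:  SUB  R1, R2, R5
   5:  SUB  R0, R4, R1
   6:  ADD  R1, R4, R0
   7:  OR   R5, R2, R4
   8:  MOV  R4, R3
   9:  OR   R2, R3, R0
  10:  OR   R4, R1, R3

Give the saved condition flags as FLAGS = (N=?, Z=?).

FLAGS = (N=1, Z=0)

after  0: R0=0x59 R1=0x48 R2=0xc7 R3=0xf3 R4=0xc7 R5=0x62  N=0 Z=0
after  1: R0=0x59 R1=0x48 R2=0xc7 R3=0x40 R4=0xc7 R5=0x62  N=0 Z=0
after  2: R0=0x59 R1=0x48 R2=0xc7 R3=0x40 R4=0xdf R5=0x62  N=1 Z=0
after  3: R0=0x59 R1=0x48 R2=0xc7 R3=0x40 R4=0xdf R5=0x62  N=0 Z=0
after  4: R0=0x59 R1=0x65 R2=0xc7 R3=0x40 R4=0xdf R5=0x62  N=0 Z=0
after  5: R0=0x7a R1=0x65 R2=0xc7 R3=0x40 R4=0xdf R5=0x62  N=0 Z=0
after  6: R0=0x7a R1=0x59 R2=0xc7 R3=0x40 R4=0xdf R5=0x62  N=0 Z=0
after  7: R0=0x7a R1=0x59 R2=0xc7 R3=0x40 R4=0xdf R5=0xdf  N=1 Z=0
-- IRQ taken; context saved, return-PC = 8 --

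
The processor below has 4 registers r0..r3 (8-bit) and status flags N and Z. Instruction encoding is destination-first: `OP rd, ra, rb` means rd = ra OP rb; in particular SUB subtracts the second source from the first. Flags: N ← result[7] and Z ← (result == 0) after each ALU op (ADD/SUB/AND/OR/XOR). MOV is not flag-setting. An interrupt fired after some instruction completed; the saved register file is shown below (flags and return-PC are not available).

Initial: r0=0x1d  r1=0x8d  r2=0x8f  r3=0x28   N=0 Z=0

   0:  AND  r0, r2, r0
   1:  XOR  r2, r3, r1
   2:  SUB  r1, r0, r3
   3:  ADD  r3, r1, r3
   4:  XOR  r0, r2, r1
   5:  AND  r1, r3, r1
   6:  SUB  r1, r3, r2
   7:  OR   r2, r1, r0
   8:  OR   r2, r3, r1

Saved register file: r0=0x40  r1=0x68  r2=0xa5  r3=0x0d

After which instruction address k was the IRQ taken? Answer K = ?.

K = 6

after  0: r0=0x0d r1=0x8d r2=0x8f r3=0x28  N=0 Z=0
after  1: r0=0x0d r1=0x8d r2=0xa5 r3=0x28  N=1 Z=0
after  2: r0=0x0d r1=0xe5 r2=0xa5 r3=0x28  N=1 Z=0
after  3: r0=0x0d r1=0xe5 r2=0xa5 r3=0x0d  N=0 Z=0
after  4: r0=0x40 r1=0xe5 r2=0xa5 r3=0x0d  N=0 Z=0
after  5: r0=0x40 r1=0x05 r2=0xa5 r3=0x0d  N=0 Z=0
after  6: r0=0x40 r1=0x68 r2=0xa5 r3=0x0d  N=0 Z=0
-- IRQ taken; context saved, return-PC = 7 --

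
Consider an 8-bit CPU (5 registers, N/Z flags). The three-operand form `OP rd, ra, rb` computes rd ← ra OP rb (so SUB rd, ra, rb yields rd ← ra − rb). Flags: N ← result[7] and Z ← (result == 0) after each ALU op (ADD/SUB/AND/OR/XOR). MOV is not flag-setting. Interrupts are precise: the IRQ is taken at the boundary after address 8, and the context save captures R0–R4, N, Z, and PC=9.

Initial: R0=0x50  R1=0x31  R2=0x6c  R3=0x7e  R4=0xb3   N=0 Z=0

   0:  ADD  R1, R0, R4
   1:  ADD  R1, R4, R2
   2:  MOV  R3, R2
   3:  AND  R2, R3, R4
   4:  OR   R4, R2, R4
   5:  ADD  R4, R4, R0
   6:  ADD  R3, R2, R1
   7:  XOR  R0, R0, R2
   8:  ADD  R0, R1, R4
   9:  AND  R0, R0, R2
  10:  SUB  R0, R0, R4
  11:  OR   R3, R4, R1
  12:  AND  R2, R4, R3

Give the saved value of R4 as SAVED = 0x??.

SAVED = 0x03

after  0: R0=0x50 R1=0x03 R2=0x6c R3=0x7e R4=0xb3  N=0 Z=0
after  1: R0=0x50 R1=0x1f R2=0x6c R3=0x7e R4=0xb3  N=0 Z=0
after  2: R0=0x50 R1=0x1f R2=0x6c R3=0x6c R4=0xb3  N=0 Z=0
after  3: R0=0x50 R1=0x1f R2=0x20 R3=0x6c R4=0xb3  N=0 Z=0
after  4: R0=0x50 R1=0x1f R2=0x20 R3=0x6c R4=0xb3  N=1 Z=0
after  5: R0=0x50 R1=0x1f R2=0x20 R3=0x6c R4=0x03  N=0 Z=0
after  6: R0=0x50 R1=0x1f R2=0x20 R3=0x3f R4=0x03  N=0 Z=0
after  7: R0=0x70 R1=0x1f R2=0x20 R3=0x3f R4=0x03  N=0 Z=0
after  8: R0=0x22 R1=0x1f R2=0x20 R3=0x3f R4=0x03  N=0 Z=0
-- IRQ taken; context saved, return-PC = 9 --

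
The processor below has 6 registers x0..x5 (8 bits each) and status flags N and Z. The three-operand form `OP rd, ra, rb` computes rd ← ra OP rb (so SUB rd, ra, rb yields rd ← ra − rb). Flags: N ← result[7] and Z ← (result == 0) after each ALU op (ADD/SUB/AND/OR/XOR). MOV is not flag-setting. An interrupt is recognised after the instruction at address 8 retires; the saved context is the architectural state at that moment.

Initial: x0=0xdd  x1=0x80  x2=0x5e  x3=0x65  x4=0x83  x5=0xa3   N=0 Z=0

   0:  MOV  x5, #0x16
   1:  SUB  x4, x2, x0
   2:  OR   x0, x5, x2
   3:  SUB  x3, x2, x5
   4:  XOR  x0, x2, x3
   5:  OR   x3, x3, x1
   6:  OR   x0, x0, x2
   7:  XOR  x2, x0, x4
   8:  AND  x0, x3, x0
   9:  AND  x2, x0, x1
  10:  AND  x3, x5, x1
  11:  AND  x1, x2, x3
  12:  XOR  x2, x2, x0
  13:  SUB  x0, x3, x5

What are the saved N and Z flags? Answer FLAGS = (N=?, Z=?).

FLAGS = (N=0, Z=0)

after  0: x0=0xdd x1=0x80 x2=0x5e x3=0x65 x4=0x83 x5=0x16  N=0 Z=0
after  1: x0=0xdd x1=0x80 x2=0x5e x3=0x65 x4=0x81 x5=0x16  N=1 Z=0
after  2: x0=0x5e x1=0x80 x2=0x5e x3=0x65 x4=0x81 x5=0x16  N=0 Z=0
after  3: x0=0x5e x1=0x80 x2=0x5e x3=0x48 x4=0x81 x5=0x16  N=0 Z=0
after  4: x0=0x16 x1=0x80 x2=0x5e x3=0x48 x4=0x81 x5=0x16  N=0 Z=0
after  5: x0=0x16 x1=0x80 x2=0x5e x3=0xc8 x4=0x81 x5=0x16  N=1 Z=0
after  6: x0=0x5e x1=0x80 x2=0x5e x3=0xc8 x4=0x81 x5=0x16  N=0 Z=0
after  7: x0=0x5e x1=0x80 x2=0xdf x3=0xc8 x4=0x81 x5=0x16  N=1 Z=0
after  8: x0=0x48 x1=0x80 x2=0xdf x3=0xc8 x4=0x81 x5=0x16  N=0 Z=0
-- IRQ taken; context saved, return-PC = 9 --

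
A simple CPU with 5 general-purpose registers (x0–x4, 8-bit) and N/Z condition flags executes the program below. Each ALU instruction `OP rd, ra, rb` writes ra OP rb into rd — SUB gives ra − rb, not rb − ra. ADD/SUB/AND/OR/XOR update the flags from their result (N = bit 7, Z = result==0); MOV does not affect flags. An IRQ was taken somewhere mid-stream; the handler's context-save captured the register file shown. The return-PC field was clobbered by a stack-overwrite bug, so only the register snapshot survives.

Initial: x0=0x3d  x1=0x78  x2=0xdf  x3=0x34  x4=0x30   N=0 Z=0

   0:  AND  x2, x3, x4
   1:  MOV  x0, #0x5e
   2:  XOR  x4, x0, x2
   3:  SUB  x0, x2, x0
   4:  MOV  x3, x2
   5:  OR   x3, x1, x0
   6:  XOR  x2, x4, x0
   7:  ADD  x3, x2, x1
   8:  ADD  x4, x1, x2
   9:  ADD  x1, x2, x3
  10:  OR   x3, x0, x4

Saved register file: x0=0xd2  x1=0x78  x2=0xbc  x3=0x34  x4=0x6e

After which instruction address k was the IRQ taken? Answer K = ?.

K = 7

after  0: x0=0x3d x1=0x78 x2=0x30 x3=0x34 x4=0x30  N=0 Z=0
after  1: x0=0x5e x1=0x78 x2=0x30 x3=0x34 x4=0x30  N=0 Z=0
after  2: x0=0x5e x1=0x78 x2=0x30 x3=0x34 x4=0x6e  N=0 Z=0
after  3: x0=0xd2 x1=0x78 x2=0x30 x3=0x34 x4=0x6e  N=1 Z=0
after  4: x0=0xd2 x1=0x78 x2=0x30 x3=0x30 x4=0x6e  N=1 Z=0
after  5: x0=0xd2 x1=0x78 x2=0x30 x3=0xfa x4=0x6e  N=1 Z=0
after  6: x0=0xd2 x1=0x78 x2=0xbc x3=0xfa x4=0x6e  N=1 Z=0
after  7: x0=0xd2 x1=0x78 x2=0xbc x3=0x34 x4=0x6e  N=0 Z=0
-- IRQ taken; context saved, return-PC = 8 --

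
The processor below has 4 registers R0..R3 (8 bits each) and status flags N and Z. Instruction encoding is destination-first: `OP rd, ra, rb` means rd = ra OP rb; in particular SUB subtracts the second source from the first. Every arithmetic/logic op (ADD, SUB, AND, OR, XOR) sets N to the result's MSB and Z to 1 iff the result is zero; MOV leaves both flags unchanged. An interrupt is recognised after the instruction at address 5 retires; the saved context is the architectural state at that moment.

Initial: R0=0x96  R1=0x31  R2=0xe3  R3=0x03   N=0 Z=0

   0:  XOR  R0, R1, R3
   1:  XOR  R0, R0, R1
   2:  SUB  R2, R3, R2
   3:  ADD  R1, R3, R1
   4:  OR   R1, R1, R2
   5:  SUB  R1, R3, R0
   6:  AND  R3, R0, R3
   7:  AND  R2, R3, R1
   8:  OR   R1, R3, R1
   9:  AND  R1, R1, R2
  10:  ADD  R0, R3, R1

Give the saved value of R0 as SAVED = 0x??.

SAVED = 0x03

after  0: R0=0x32 R1=0x31 R2=0xe3 R3=0x03  N=0 Z=0
after  1: R0=0x03 R1=0x31 R2=0xe3 R3=0x03  N=0 Z=0
after  2: R0=0x03 R1=0x31 R2=0x20 R3=0x03  N=0 Z=0
after  3: R0=0x03 R1=0x34 R2=0x20 R3=0x03  N=0 Z=0
after  4: R0=0x03 R1=0x34 R2=0x20 R3=0x03  N=0 Z=0
after  5: R0=0x03 R1=0x00 R2=0x20 R3=0x03  N=0 Z=1
-- IRQ taken; context saved, return-PC = 6 --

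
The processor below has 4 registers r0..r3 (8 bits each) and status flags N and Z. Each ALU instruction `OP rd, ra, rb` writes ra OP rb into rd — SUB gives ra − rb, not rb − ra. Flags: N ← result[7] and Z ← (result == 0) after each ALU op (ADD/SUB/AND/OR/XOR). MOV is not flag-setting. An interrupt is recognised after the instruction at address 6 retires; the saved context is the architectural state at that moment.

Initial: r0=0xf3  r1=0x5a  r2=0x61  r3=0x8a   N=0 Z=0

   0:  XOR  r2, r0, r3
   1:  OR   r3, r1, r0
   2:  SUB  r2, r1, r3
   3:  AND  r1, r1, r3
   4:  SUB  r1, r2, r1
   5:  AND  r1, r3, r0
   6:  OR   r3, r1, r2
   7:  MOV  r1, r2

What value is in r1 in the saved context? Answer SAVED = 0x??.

after  0: r0=0xf3 r1=0x5a r2=0x79 r3=0x8a  N=0 Z=0
after  1: r0=0xf3 r1=0x5a r2=0x79 r3=0xfb  N=1 Z=0
after  2: r0=0xf3 r1=0x5a r2=0x5f r3=0xfb  N=0 Z=0
after  3: r0=0xf3 r1=0x5a r2=0x5f r3=0xfb  N=0 Z=0
after  4: r0=0xf3 r1=0x05 r2=0x5f r3=0xfb  N=0 Z=0
after  5: r0=0xf3 r1=0xf3 r2=0x5f r3=0xfb  N=1 Z=0
after  6: r0=0xf3 r1=0xf3 r2=0x5f r3=0xff  N=1 Z=0
-- IRQ taken; context saved, return-PC = 7 --

SAVED = 0xf3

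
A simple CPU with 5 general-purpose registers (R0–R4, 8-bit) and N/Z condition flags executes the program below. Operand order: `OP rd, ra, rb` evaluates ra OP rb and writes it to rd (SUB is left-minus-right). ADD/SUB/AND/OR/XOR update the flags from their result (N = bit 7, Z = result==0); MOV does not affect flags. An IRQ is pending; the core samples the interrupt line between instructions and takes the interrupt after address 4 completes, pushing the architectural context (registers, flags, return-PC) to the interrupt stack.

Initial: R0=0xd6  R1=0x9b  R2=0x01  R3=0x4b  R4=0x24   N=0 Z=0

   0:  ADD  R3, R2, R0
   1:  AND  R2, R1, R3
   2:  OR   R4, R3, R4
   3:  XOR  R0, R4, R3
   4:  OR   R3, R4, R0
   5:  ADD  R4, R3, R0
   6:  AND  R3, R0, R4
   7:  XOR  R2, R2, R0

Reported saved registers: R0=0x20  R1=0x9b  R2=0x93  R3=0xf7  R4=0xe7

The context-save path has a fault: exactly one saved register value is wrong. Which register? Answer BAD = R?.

after  0: R0=0xd6 R1=0x9b R2=0x01 R3=0xd7 R4=0x24  N=1 Z=0
after  1: R0=0xd6 R1=0x9b R2=0x93 R3=0xd7 R4=0x24  N=1 Z=0
after  2: R0=0xd6 R1=0x9b R2=0x93 R3=0xd7 R4=0xf7  N=1 Z=0
after  3: R0=0x20 R1=0x9b R2=0x93 R3=0xd7 R4=0xf7  N=0 Z=0
after  4: R0=0x20 R1=0x9b R2=0x93 R3=0xf7 R4=0xf7  N=1 Z=0
-- IRQ taken; context saved, return-PC = 5 --
mismatch: R4: reported 0xe7 vs actual 0xf7

BAD = R4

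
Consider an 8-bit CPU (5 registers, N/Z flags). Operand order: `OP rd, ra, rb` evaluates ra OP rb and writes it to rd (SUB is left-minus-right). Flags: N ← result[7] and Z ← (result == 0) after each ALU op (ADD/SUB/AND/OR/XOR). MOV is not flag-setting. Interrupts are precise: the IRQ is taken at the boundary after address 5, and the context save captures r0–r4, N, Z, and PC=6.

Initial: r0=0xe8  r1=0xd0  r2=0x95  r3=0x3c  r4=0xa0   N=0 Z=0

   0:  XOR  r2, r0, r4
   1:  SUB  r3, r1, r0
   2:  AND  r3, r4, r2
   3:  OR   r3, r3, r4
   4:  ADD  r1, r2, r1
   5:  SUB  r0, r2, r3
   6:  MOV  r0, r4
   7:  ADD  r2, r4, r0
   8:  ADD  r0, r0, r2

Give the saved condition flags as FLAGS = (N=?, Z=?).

after  0: r0=0xe8 r1=0xd0 r2=0x48 r3=0x3c r4=0xa0  N=0 Z=0
after  1: r0=0xe8 r1=0xd0 r2=0x48 r3=0xe8 r4=0xa0  N=1 Z=0
after  2: r0=0xe8 r1=0xd0 r2=0x48 r3=0x00 r4=0xa0  N=0 Z=1
after  3: r0=0xe8 r1=0xd0 r2=0x48 r3=0xa0 r4=0xa0  N=1 Z=0
after  4: r0=0xe8 r1=0x18 r2=0x48 r3=0xa0 r4=0xa0  N=0 Z=0
after  5: r0=0xa8 r1=0x18 r2=0x48 r3=0xa0 r4=0xa0  N=1 Z=0
-- IRQ taken; context saved, return-PC = 6 --

FLAGS = (N=1, Z=0)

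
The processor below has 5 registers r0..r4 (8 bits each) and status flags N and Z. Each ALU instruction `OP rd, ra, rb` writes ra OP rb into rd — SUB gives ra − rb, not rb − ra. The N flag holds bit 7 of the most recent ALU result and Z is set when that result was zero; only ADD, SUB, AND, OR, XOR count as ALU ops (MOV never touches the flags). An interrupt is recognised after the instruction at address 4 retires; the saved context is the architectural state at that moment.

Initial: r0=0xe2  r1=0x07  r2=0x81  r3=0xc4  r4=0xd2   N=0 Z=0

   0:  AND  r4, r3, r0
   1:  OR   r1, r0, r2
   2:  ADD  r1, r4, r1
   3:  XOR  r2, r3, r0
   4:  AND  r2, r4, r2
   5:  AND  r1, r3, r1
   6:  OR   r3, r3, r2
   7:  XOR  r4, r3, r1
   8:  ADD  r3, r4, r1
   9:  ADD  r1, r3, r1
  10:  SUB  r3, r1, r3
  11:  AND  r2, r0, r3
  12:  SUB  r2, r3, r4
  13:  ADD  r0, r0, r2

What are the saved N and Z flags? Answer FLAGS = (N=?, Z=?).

FLAGS = (N=0, Z=1)

after  0: r0=0xe2 r1=0x07 r2=0x81 r3=0xc4 r4=0xc0  N=1 Z=0
after  1: r0=0xe2 r1=0xe3 r2=0x81 r3=0xc4 r4=0xc0  N=1 Z=0
after  2: r0=0xe2 r1=0xa3 r2=0x81 r3=0xc4 r4=0xc0  N=1 Z=0
after  3: r0=0xe2 r1=0xa3 r2=0x26 r3=0xc4 r4=0xc0  N=0 Z=0
after  4: r0=0xe2 r1=0xa3 r2=0x00 r3=0xc4 r4=0xc0  N=0 Z=1
-- IRQ taken; context saved, return-PC = 5 --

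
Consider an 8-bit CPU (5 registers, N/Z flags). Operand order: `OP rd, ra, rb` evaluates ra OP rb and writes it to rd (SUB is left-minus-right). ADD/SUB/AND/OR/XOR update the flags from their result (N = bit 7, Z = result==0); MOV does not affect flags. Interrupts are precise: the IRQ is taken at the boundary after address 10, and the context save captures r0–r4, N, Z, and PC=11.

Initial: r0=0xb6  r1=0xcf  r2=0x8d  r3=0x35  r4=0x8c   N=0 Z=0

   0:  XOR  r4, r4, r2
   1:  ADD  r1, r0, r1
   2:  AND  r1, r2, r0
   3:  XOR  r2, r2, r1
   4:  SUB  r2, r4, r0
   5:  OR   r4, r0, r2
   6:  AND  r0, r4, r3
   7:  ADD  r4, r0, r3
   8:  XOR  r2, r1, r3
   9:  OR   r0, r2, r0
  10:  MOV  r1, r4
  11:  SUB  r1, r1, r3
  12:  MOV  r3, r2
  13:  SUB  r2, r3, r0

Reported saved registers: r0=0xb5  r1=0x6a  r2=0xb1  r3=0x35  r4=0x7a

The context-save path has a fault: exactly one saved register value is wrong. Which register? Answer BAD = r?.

BAD = r4

after  0: r0=0xb6 r1=0xcf r2=0x8d r3=0x35 r4=0x01  N=0 Z=0
after  1: r0=0xb6 r1=0x85 r2=0x8d r3=0x35 r4=0x01  N=1 Z=0
after  2: r0=0xb6 r1=0x84 r2=0x8d r3=0x35 r4=0x01  N=1 Z=0
after  3: r0=0xb6 r1=0x84 r2=0x09 r3=0x35 r4=0x01  N=0 Z=0
after  4: r0=0xb6 r1=0x84 r2=0x4b r3=0x35 r4=0x01  N=0 Z=0
after  5: r0=0xb6 r1=0x84 r2=0x4b r3=0x35 r4=0xff  N=1 Z=0
after  6: r0=0x35 r1=0x84 r2=0x4b r3=0x35 r4=0xff  N=0 Z=0
after  7: r0=0x35 r1=0x84 r2=0x4b r3=0x35 r4=0x6a  N=0 Z=0
after  8: r0=0x35 r1=0x84 r2=0xb1 r3=0x35 r4=0x6a  N=1 Z=0
after  9: r0=0xb5 r1=0x84 r2=0xb1 r3=0x35 r4=0x6a  N=1 Z=0
after 10: r0=0xb5 r1=0x6a r2=0xb1 r3=0x35 r4=0x6a  N=1 Z=0
-- IRQ taken; context saved, return-PC = 11 --
mismatch: r4: reported 0x7a vs actual 0x6a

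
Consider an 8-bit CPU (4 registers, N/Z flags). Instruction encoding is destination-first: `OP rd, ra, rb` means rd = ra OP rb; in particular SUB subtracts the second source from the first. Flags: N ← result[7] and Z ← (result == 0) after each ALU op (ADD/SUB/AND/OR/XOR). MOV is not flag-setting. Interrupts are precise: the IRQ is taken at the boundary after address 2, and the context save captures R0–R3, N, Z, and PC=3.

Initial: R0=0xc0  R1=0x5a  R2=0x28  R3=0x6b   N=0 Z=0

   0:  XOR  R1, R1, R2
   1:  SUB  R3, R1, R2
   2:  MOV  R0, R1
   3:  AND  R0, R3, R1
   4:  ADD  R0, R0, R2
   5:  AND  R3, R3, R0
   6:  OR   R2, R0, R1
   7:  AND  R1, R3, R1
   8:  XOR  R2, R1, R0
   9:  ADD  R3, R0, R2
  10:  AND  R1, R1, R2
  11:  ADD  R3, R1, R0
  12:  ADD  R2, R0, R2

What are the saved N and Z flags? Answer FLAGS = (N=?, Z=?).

after  0: R0=0xc0 R1=0x72 R2=0x28 R3=0x6b  N=0 Z=0
after  1: R0=0xc0 R1=0x72 R2=0x28 R3=0x4a  N=0 Z=0
after  2: R0=0x72 R1=0x72 R2=0x28 R3=0x4a  N=0 Z=0
-- IRQ taken; context saved, return-PC = 3 --

FLAGS = (N=0, Z=0)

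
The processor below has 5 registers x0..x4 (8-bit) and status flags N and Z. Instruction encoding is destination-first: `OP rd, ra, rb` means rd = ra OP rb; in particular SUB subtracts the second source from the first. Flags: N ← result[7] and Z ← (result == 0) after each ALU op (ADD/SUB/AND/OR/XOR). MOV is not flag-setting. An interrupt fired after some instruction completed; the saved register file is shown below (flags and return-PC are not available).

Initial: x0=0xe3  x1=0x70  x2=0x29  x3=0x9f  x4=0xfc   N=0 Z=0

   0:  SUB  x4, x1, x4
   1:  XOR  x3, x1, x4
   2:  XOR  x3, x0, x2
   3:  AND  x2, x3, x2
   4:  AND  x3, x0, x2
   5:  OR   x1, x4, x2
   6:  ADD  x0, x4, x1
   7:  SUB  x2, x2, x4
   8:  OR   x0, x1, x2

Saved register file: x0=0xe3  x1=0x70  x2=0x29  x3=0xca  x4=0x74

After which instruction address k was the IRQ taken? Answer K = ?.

K = 2

after  0: x0=0xe3 x1=0x70 x2=0x29 x3=0x9f x4=0x74  N=0 Z=0
after  1: x0=0xe3 x1=0x70 x2=0x29 x3=0x04 x4=0x74  N=0 Z=0
after  2: x0=0xe3 x1=0x70 x2=0x29 x3=0xca x4=0x74  N=1 Z=0
-- IRQ taken; context saved, return-PC = 3 --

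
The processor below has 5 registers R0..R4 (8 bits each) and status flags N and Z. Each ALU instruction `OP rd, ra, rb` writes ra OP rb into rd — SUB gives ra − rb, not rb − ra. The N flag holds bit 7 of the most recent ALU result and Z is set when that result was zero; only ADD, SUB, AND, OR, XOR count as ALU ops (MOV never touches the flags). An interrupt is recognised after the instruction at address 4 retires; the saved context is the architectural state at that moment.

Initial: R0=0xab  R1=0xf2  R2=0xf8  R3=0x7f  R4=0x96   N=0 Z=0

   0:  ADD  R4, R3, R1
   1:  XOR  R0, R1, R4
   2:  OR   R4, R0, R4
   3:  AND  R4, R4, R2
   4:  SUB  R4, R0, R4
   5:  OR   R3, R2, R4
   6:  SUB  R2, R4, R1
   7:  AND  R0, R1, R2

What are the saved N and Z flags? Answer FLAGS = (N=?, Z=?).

FLAGS = (N=1, Z=0)

after  0: R0=0xab R1=0xf2 R2=0xf8 R3=0x7f R4=0x71  N=0 Z=0
after  1: R0=0x83 R1=0xf2 R2=0xf8 R3=0x7f R4=0x71  N=1 Z=0
after  2: R0=0x83 R1=0xf2 R2=0xf8 R3=0x7f R4=0xf3  N=1 Z=0
after  3: R0=0x83 R1=0xf2 R2=0xf8 R3=0x7f R4=0xf0  N=1 Z=0
after  4: R0=0x83 R1=0xf2 R2=0xf8 R3=0x7f R4=0x93  N=1 Z=0
-- IRQ taken; context saved, return-PC = 5 --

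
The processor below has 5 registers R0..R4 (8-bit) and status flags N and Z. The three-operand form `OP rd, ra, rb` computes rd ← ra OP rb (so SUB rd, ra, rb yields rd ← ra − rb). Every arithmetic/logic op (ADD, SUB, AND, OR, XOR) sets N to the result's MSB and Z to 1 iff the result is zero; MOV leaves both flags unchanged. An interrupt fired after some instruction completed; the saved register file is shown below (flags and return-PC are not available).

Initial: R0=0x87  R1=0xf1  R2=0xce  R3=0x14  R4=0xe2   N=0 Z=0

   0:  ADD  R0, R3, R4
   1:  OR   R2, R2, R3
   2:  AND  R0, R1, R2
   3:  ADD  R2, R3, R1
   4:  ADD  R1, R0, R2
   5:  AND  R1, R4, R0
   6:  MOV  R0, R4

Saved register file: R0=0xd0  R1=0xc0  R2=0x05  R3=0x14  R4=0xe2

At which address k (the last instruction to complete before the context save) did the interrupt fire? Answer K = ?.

K = 5

after  0: R0=0xf6 R1=0xf1 R2=0xce R3=0x14 R4=0xe2  N=1 Z=0
after  1: R0=0xf6 R1=0xf1 R2=0xde R3=0x14 R4=0xe2  N=1 Z=0
after  2: R0=0xd0 R1=0xf1 R2=0xde R3=0x14 R4=0xe2  N=1 Z=0
after  3: R0=0xd0 R1=0xf1 R2=0x05 R3=0x14 R4=0xe2  N=0 Z=0
after  4: R0=0xd0 R1=0xd5 R2=0x05 R3=0x14 R4=0xe2  N=1 Z=0
after  5: R0=0xd0 R1=0xc0 R2=0x05 R3=0x14 R4=0xe2  N=1 Z=0
-- IRQ taken; context saved, return-PC = 6 --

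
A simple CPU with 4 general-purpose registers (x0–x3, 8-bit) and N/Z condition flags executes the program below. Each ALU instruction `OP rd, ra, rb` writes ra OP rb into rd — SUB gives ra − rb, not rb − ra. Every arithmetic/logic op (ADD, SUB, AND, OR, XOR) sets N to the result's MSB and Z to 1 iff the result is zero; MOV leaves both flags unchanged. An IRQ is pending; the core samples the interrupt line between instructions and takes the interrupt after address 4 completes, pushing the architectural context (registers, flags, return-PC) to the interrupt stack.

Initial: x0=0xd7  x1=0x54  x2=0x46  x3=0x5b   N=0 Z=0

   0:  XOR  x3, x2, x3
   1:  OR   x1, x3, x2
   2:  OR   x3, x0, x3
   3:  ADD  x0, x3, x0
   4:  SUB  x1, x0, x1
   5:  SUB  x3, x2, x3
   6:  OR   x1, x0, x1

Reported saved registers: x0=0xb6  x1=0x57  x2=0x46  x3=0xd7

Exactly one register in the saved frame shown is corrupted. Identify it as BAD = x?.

BAD = x3

after  0: x0=0xd7 x1=0x54 x2=0x46 x3=0x1d  N=0 Z=0
after  1: x0=0xd7 x1=0x5f x2=0x46 x3=0x1d  N=0 Z=0
after  2: x0=0xd7 x1=0x5f x2=0x46 x3=0xdf  N=1 Z=0
after  3: x0=0xb6 x1=0x5f x2=0x46 x3=0xdf  N=1 Z=0
after  4: x0=0xb6 x1=0x57 x2=0x46 x3=0xdf  N=0 Z=0
-- IRQ taken; context saved, return-PC = 5 --
mismatch: x3: reported 0xd7 vs actual 0xdf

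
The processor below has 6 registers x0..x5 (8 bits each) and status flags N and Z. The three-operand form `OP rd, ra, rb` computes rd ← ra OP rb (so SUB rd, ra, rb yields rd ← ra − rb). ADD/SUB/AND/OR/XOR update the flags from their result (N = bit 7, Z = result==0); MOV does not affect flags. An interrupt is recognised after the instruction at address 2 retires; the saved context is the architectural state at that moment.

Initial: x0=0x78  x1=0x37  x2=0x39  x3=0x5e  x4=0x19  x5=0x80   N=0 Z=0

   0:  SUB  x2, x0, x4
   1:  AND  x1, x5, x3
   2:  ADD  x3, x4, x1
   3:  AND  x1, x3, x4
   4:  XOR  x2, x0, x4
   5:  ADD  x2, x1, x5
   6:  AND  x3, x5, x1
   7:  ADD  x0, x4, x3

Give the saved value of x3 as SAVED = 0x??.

after  0: x0=0x78 x1=0x37 x2=0x5f x3=0x5e x4=0x19 x5=0x80  N=0 Z=0
after  1: x0=0x78 x1=0x00 x2=0x5f x3=0x5e x4=0x19 x5=0x80  N=0 Z=1
after  2: x0=0x78 x1=0x00 x2=0x5f x3=0x19 x4=0x19 x5=0x80  N=0 Z=0
-- IRQ taken; context saved, return-PC = 3 --

SAVED = 0x19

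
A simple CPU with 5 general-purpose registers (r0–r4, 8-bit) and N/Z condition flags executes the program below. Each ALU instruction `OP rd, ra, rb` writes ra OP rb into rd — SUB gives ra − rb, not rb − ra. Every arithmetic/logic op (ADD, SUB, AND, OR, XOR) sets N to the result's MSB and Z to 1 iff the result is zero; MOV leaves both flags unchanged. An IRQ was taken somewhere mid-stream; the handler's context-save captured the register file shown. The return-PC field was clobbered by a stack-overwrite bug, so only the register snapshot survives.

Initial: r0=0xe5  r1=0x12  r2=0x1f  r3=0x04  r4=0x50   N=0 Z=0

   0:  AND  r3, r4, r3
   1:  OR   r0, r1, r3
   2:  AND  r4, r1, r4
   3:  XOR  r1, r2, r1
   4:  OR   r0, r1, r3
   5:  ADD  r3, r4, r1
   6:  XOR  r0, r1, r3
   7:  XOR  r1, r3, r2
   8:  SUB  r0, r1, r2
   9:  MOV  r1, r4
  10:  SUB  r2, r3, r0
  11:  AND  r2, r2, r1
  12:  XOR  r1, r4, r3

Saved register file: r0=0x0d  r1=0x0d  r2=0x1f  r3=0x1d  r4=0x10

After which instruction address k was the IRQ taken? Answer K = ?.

K = 5

after  0: r0=0xe5 r1=0x12 r2=0x1f r3=0x00 r4=0x50  N=0 Z=1
after  1: r0=0x12 r1=0x12 r2=0x1f r3=0x00 r4=0x50  N=0 Z=0
after  2: r0=0x12 r1=0x12 r2=0x1f r3=0x00 r4=0x10  N=0 Z=0
after  3: r0=0x12 r1=0x0d r2=0x1f r3=0x00 r4=0x10  N=0 Z=0
after  4: r0=0x0d r1=0x0d r2=0x1f r3=0x00 r4=0x10  N=0 Z=0
after  5: r0=0x0d r1=0x0d r2=0x1f r3=0x1d r4=0x10  N=0 Z=0
-- IRQ taken; context saved, return-PC = 6 --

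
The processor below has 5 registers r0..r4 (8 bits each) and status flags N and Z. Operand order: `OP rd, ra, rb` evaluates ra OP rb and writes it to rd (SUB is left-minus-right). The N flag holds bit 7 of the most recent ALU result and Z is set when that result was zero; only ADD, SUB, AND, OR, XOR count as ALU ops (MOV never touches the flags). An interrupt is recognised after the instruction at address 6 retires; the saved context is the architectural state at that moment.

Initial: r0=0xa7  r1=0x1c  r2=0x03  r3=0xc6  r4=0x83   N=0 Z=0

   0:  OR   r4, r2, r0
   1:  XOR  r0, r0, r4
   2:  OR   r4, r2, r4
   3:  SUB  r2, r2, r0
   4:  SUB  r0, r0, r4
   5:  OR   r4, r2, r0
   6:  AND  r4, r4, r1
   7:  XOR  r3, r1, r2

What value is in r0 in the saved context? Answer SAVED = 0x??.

after  0: r0=0xa7 r1=0x1c r2=0x03 r3=0xc6 r4=0xa7  N=1 Z=0
after  1: r0=0x00 r1=0x1c r2=0x03 r3=0xc6 r4=0xa7  N=0 Z=1
after  2: r0=0x00 r1=0x1c r2=0x03 r3=0xc6 r4=0xa7  N=1 Z=0
after  3: r0=0x00 r1=0x1c r2=0x03 r3=0xc6 r4=0xa7  N=0 Z=0
after  4: r0=0x59 r1=0x1c r2=0x03 r3=0xc6 r4=0xa7  N=0 Z=0
after  5: r0=0x59 r1=0x1c r2=0x03 r3=0xc6 r4=0x5b  N=0 Z=0
after  6: r0=0x59 r1=0x1c r2=0x03 r3=0xc6 r4=0x18  N=0 Z=0
-- IRQ taken; context saved, return-PC = 7 --

SAVED = 0x59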